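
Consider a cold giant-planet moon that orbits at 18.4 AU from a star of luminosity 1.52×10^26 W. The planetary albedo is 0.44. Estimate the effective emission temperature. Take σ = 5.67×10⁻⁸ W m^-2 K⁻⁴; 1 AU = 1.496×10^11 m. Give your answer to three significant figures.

44.6 kelvin

d = 18.4 × 1.496×10^11 m = 2.753×10^12 m.
S = L/(4πd²) = 1.596 W m^-2.
Absorbed flux (global mean): S(1−α)/4 = 1.596·0.56/4 = 0.2235 W m^-2.
Set σT⁴ = 0.2235 → T = (0.2235/σ)^(1/4) = 44.56 K.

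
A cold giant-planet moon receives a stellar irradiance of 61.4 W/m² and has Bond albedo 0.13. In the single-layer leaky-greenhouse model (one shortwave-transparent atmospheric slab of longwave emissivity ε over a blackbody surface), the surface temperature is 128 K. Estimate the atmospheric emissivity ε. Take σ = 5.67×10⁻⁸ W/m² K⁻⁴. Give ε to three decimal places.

Effective temperature: T_e = [S(1−α)/(4σ)]^(1/4) = 123.9 K.
T_s⁴ = T_e⁴·2/(2−ε) → ε = 2 − 2(T_e/T_s)⁴ = 2 − 2·(123.9/128)⁴ = 0.2452.

0.245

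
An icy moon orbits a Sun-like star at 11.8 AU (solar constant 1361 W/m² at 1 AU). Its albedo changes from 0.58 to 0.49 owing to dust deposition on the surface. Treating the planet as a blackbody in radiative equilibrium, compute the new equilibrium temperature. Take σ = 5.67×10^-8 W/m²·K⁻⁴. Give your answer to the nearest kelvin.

68 K

Irradiance scales as 1/d², so S = 1361 W/m² × (1/11.8)² = 9.774 W/m².
New equilibrium: T₂ = [(1−0.49)·9.774/(4σ)]^(1/4) = 68.47 K.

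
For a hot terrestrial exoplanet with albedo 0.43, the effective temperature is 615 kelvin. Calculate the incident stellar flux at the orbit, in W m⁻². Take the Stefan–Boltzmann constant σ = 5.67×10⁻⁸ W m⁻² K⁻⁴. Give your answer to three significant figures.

Invert the energy balance for S: S = 4σT⁴/(1−α).
The emitted flux is σT⁴ = 8111 W m⁻².
So S = 4×8111/(1−0.43) = 56920 W m⁻².

56900 W m⁻²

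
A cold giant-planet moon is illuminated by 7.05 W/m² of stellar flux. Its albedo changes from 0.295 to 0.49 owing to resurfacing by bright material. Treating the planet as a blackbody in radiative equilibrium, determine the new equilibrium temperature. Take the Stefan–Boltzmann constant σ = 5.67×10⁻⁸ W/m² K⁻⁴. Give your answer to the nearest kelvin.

63 K

With the new albedo, S(1−α₂)/4 = 0.8989 W/m², so T₂ = 63.10 K.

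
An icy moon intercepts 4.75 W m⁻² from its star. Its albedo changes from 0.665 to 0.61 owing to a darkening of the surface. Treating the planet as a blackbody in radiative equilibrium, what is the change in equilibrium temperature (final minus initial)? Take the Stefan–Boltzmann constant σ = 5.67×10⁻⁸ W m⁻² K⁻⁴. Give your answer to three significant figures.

Before: T₁ = [4.750·0.335/(4σ)]^(1/4) = 51.47 K.
With α = 0.61, T₂ = 53.46 K.
ΔT = T₂ − T₁ = 1.994 K.

1.99 K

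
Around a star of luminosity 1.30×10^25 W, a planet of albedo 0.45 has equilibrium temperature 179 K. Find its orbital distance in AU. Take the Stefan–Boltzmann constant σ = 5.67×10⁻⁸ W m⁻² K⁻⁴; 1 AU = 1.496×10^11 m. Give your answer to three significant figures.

0.330 AU

Energy balance gives S = 4σT⁴/(1−α) = 423.3 W m⁻².
From L = 4πd²S, d = √(1.30×10^25/(4π·423.3)) = 4.943×10^10 m = 0.3304 AU.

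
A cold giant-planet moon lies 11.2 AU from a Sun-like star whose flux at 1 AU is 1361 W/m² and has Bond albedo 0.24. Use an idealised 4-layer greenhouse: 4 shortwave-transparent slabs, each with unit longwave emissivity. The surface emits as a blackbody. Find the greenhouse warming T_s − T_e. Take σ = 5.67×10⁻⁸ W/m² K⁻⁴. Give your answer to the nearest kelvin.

By the inverse-square law, S = 1361/11.2² = 10.85 W/m².
OLR = S(1−α)/4 = 2.061 W/m²; the top layer radiates at T_e = 77.65 K.
Surface: T_s = (5)^¼·T_e = 116.1 K.
So the greenhouse effect raises the surface by 116.1 − 77.65 = 38.46 K.

38 K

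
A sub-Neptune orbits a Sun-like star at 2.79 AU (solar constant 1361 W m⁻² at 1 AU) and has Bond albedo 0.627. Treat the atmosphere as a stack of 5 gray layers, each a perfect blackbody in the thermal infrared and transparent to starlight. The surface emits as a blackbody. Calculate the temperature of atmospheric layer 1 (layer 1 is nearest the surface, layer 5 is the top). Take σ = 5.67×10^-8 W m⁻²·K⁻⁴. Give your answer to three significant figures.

By the inverse-square law, S = 1361/2.79² = 174.8 W m⁻².
The effective emission temperature is T_e = [S(1−α)/(4σ)]^¼ = 130.2 K.
In the N-layer model, layer k (counted from the surface) has T_k = (N+1−k)^(1/4)·T_e.
T_1 = (5)^(1/4)·130.2 = 194.7 K.

195 kelvin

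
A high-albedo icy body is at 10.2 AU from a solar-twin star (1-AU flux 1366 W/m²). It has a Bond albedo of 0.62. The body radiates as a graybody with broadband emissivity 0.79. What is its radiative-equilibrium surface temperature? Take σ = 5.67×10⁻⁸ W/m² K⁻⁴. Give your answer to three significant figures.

72.6 K

By the inverse-square law, S = 1366/10.2² = 13.13 W/m².
The planet absorbs (1−α)S over its disc πR² and re-emits over 4πR², so the mean absorbed flux is (1−0.62)·13.13/4 = 1.247 W/m².
Equating to εσT⁴ with ε = 0.79: T = (1.247/0.79σ)^(1/4) = 72.64 K.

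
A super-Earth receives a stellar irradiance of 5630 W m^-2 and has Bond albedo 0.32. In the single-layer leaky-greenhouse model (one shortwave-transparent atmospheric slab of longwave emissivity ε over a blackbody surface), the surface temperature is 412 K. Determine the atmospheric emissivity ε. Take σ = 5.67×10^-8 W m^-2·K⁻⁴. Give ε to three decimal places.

Effective temperature: T_e = [S(1−α)/(4σ)]^(1/4) = 360.4 K.
Since (2−ε)/2 = (T_e/T_s)⁴ = 0.5858, ε = 0.8283.

0.828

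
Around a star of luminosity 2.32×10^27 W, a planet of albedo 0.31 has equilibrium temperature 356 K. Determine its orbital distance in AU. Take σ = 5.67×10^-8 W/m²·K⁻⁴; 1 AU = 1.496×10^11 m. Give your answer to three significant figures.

The flux needed for this T is 4σT⁴/(1−0.31) = 5280 W/m².
From L = 4πd²S, d = √(2.32×10^27/(4π·5280)) = 1.870×10^11 m = 1.250 AU.

1.25 AU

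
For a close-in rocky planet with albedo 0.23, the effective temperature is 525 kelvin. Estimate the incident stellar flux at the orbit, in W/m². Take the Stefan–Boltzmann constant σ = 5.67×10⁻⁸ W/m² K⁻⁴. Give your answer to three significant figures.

From S(1−α)/4 = σT⁴: S = 4σT⁴/(1−α).
The emitted flux is σT⁴ = 4307 W/m².
S = 4·4307/0.77 = 22380 W/m².

22400 W/m²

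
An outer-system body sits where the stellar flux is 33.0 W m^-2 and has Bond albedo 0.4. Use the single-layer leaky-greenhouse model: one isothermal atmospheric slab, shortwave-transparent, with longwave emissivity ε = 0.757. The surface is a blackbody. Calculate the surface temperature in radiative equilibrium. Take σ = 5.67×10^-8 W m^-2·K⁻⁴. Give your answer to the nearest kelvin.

At the top of the atmosphere, σT_e⁴ = S(1−α)/4 = 4.950 W m^-2, giving T_e = 96.66 K.
Surface balance with a leaky layer gives σT_s⁴ = σT_e⁴·2/(2−ε), so T_s = T_e·[2/(2−0.757)]^(1/4) = 108.9 K.

109 kelvin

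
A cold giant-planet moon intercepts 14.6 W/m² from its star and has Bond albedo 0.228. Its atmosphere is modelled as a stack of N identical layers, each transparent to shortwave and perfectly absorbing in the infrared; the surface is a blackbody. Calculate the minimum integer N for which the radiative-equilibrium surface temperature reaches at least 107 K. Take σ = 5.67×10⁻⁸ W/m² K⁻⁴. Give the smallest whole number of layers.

Top-of-atmosphere balance: σT_e⁴ = S(1−α)/4 = 2.818 W/m² → T_e = 83.96 K.
Since T_s⁴ = (N+1)T_e⁴, we need N ≥ (T_s/T_e)⁴ − 1 = 1.638.
The minimum whole number is N = 2.

2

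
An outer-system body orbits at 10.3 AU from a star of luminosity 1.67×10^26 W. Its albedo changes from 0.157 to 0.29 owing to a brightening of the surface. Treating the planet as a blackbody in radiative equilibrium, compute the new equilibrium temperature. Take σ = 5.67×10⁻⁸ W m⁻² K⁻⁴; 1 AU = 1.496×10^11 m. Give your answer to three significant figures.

64.7 K

Orbital distance: d = 10.3 AU = 1.541×10^12 m.
Spreading L over a sphere of radius d: S = 1.67×10^26/(4π·1.54×10^12²) = 5.597 W m⁻².
New equilibrium: T₂ = [(1−0.29)·5.597/(4σ)]^(1/4) = 64.70 K.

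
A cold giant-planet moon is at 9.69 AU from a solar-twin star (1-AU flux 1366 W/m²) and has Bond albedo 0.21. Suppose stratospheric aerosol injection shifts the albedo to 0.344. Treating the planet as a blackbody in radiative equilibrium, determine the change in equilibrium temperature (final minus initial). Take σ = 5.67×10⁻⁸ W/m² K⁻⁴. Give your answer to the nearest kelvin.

By the inverse-square law, S = 1366/9.69² = 14.55 W/m².
Before: T₁ = [14.55·0.79/(4σ)]^(1/4) = 84.37 K.
After:  T₂ = [14.55·0.656/(4σ)]^(1/4) = 80.54 K.
ΔT = T₂ − T₁ = -3.831 K.

-4 K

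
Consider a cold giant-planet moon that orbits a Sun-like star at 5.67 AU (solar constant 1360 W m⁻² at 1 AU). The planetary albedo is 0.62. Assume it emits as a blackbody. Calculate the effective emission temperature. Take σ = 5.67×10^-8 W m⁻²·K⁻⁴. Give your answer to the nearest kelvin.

Flux at the orbit: S = 1360/(5.67)² = 42.30 W m⁻².
Averaging over the sphere, the absorbed flux is S(1−α)/4 = 4.019 W m⁻².
Balancing against σT⁴: T = (4.019/5.67×10⁻⁸)^(1/4) = 91.75 K.

92 K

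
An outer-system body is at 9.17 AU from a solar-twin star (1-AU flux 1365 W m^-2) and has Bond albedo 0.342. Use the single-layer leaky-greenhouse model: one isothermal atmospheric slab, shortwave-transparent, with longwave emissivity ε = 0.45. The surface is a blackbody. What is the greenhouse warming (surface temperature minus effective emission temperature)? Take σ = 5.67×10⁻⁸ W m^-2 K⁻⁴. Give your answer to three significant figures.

5.45 kelvin

By the inverse-square law, S = 1365/9.17² = 16.23 W m^-2.
The planet radiates to space at T_e = [S(1−α)/(4σ)]^(1/4) = 82.84 K.
Surface balance with a leaky layer gives σT_s⁴ = σT_e⁴·2/(2−ε), so T_s = T_e·[2/(2−0.45)]^(1/4) = 88.29 K.
Greenhouse warming: T_s − T_e = 5.451 K.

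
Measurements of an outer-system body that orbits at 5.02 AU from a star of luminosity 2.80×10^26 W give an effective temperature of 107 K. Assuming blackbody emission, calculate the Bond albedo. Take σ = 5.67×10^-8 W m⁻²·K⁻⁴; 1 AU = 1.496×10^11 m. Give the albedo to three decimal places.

0.248

d = 5.02 × 1.496×10^11 m = 7.510×10^11 m.
Flux at the orbit: S = L/(4πd²) = 2.80×10^26/(4π·(7.51×10^11)²) = 39.51 W m⁻².
Rearranging the radiative balance, α = 1 − 4σT⁴/S.
σT⁴ = 7.432 W m⁻², so 4σT⁴ = 29.73 W m⁻².
Hence α = 1 − 29.73/39.51 = 0.2475.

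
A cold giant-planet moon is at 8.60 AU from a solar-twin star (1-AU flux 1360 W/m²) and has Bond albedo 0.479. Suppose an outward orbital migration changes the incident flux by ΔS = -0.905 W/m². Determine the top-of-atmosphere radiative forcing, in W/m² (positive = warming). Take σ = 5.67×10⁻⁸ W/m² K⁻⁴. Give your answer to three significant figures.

Flux at the orbit: S = 1360/(8.60)² = 18.39 W/m².
TOA radiative forcing: ΔF = (1−α)ΔS/4 = 0.521·(-0.905)/4 = -0.1179 W/m².

-0.118 W/m²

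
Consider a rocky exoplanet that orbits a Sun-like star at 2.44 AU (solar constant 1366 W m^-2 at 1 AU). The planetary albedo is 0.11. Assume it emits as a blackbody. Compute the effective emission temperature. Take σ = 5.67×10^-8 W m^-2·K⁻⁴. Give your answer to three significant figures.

173 kelvin

By the inverse-square law, S = 1366/2.44² = 229.4 W m^-2.
The planet absorbs (1−α)S over its disc πR² and re-emits over 4πR², so the mean absorbed flux is (1−0.11)·229.4/4 = 51.05 W m^-2.
In equilibrium σT⁴ equals this, so T = 173.2 K.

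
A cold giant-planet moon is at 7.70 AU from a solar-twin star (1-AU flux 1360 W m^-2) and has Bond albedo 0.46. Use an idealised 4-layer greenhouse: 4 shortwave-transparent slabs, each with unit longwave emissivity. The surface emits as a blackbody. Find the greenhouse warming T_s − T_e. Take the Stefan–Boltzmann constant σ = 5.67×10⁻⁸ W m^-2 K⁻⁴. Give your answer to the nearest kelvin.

Flux at the orbit: S = 1360/(7.70)² = 22.94 W m^-2.
Top-of-atmosphere balance: σT_e⁴ = S(1−α)/4 = 3.097 W m^-2 → T_e = 85.97 K.
T_s = (N+1)^(1/4)·T_e = 128.5 K.
So the greenhouse effect raises the surface by 128.5 − 85.97 = 42.58 K.

43 K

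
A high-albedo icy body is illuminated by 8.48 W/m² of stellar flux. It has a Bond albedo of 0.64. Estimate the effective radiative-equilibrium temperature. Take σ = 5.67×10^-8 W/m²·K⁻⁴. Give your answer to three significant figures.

Averaging over the sphere, the absorbed flux is S(1−α)/4 = 0.7632 W/m².
In equilibrium σT⁴ equals this, so T = 60.57 K.

60.6 kelvin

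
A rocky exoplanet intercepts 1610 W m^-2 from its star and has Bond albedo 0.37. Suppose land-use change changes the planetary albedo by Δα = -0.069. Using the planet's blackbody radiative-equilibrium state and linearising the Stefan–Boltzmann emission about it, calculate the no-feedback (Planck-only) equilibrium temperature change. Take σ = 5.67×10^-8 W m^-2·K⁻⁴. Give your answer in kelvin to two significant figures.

7.1 K

Unperturbed T_e = [1610·(1−0.37)/(4σ)]^¼ = 258.6 K.
ΔF = −(S/4)Δα = −(1610/4)×(-0.069) = 27.77 W m^-2.
Linearising σT⁴ gives d(σT⁴)/dT = 4σT_e³ = 3.922 W m^-2 per K.
So ΔT₀ = 27.77/3.922 = 7.08 K.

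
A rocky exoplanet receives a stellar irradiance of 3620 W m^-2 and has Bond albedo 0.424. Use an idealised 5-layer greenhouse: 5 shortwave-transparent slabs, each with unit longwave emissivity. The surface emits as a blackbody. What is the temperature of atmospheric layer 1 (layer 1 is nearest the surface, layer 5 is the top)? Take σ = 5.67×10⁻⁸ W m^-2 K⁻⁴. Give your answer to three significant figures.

OLR = S(1−α)/4 = 521.3 W m^-2; the top layer radiates at T_e = 309.7 K.
The net upward flux σT_e⁴ is constant between every pair of levels, so T_k⁴ = (N+1−k)T_e⁴.
With k = 1: T_1 = (5+1−1)^¼·309.7 K = 463.0 K.

463 K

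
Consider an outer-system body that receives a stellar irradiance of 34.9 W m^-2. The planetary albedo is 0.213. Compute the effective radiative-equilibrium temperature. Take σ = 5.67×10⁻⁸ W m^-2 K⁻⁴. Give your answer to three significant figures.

105 K

Averaging over the sphere, the absorbed flux is S(1−α)/4 = 6.867 W m^-2.
In equilibrium σT⁴ equals this, so T = 104.9 K.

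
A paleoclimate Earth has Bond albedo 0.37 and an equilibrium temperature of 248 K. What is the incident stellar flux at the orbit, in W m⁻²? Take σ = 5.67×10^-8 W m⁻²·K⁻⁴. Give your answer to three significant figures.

1360 W m⁻²

From S(1−α)/4 = σT⁴: S = 4σT⁴/(1−α).
σT⁴ = 5.67×10⁻⁸·(248)⁴ = 214.5 W m⁻².
So S = 4×214.5/(1−0.37) = 1362 W m⁻².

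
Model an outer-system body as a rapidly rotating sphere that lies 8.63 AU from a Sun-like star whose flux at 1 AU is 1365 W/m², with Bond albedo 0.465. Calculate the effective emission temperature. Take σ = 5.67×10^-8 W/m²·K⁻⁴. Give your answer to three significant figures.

Flux at the orbit: S = 1365/(8.63)² = 18.33 W/m².
Averaging over the sphere, the absorbed flux is S(1−α)/4 = 2.451 W/m².
Set σT⁴ = 2.451 → T = (2.451/σ)^(1/4) = 81.09 K.

81.1 K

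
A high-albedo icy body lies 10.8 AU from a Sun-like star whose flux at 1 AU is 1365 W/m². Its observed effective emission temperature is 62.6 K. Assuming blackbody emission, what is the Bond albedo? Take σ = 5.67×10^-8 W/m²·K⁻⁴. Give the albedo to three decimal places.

0.702

By the inverse-square law, S = 1365/10.8² = 11.70 W/m².
Energy balance: S(1−α)/4 = σT⁴, so 1−α = 4σT⁴/S.
σT⁴ = 0.8707 W/m², so 4σT⁴ = 3.483 W/m².
1−α = 3.483/11.70 = 0.2976, so α = 0.7024.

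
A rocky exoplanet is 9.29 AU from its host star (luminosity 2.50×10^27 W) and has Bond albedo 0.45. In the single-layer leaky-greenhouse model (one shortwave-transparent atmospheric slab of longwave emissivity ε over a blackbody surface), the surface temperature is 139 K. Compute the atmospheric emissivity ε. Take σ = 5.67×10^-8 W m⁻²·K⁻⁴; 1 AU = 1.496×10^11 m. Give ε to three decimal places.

0.662

Orbital distance: d = 9.29 AU = 1.390×10^12 m.
S = L/(4πd²) = 103.0 W m⁻².
First, T_e = [103.0·(1−0.45)/(4σ)]^(1/4) = 125.7 K.
Since (2−ε)/2 = (T_e/T_s)⁴ = 0.6691, ε = 0.6618.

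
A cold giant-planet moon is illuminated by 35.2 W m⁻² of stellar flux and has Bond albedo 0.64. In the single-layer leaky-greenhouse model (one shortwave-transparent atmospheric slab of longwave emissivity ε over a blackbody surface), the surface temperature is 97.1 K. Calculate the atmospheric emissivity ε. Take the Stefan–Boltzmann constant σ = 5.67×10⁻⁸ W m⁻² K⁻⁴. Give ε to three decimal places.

TOA balance gives T_e = 86.46 K.
Inverting T_s⁴ = 2T_e⁴/(2−ε): (T_e/T_s)⁴ = 0.6285, so ε = 2(1 − 0.6285) = 0.7429.

0.743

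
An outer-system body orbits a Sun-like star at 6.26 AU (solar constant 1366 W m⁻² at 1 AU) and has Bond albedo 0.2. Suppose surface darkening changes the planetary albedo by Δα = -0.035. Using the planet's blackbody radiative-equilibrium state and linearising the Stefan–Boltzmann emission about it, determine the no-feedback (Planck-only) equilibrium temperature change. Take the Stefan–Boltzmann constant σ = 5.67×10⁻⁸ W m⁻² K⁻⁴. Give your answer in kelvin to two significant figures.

Flux at the orbit: S = 1366/(6.26)² = 34.86 W m⁻².
The baseline emission temperature is T_e = 105.3 K.
ΔF = −(S/4)Δα = −(34.86/4)×(-0.035) = 0.3050 W m⁻².
The Planck feedback parameter is 4σT_e³ = 0.2648 W m⁻²/K.
So ΔT₀ = 0.3050/0.2648 = 1.15 K.

1.2 K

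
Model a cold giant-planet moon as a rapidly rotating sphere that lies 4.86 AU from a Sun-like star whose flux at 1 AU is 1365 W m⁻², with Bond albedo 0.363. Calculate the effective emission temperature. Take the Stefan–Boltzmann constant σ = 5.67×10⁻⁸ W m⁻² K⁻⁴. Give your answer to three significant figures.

Irradiance scales as 1/d², so S = 1365 W m⁻² × (1/4.86)² = 57.79 W m⁻².
Averaging over the sphere, the absorbed flux is S(1−α)/4 = 9.203 W m⁻².
Set σT⁴ = 9.203 → T = (9.203/σ)^(1/4) = 112.9 K.

113 K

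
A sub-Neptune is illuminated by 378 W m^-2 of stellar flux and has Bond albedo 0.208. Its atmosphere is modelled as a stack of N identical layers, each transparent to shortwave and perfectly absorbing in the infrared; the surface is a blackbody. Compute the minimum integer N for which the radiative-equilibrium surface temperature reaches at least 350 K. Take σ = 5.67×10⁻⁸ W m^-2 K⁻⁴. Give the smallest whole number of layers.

OLR = S(1−α)/4 = 74.84 W m^-2; the top layer radiates at T_e = 190.6 K.
Need (N+1)T_e⁴ ≥ T_s⁴, i.e. N+1 ≥ (350/190.6)⁴ = 11.368.
So N ≥ 10.368; the smallest integer is N = 11.

11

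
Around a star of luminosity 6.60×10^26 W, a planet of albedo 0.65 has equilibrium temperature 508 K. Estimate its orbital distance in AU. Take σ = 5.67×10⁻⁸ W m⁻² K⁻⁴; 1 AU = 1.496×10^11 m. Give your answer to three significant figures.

The flux needed for this T is 4σT⁴/(1−0.65) = 43150 W m⁻².
Then d = [L/(4πS)]^(1/2) = 3.489×10^10 m, i.e. 0.2332 AU.

0.233 AU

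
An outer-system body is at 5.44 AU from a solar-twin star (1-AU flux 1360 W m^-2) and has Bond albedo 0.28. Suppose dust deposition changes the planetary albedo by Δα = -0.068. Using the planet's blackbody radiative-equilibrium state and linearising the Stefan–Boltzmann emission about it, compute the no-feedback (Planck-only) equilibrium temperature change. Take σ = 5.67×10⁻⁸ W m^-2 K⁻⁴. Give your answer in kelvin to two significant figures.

2.6 kelvin

Irradiance scales as 1/d², so S = 1360 W m^-2 × (1/5.44)² = 45.96 W m^-2.
Unperturbed T_e = [45.96·(1−0.28)/(4σ)]^¼ = 109.9 K.
TOA radiative forcing: ΔF = −S·Δα/4 = −45.96·(-0.068)/4 = 0.7812 W m^-2.
The Planck feedback parameter is 4σT_e³ = 0.3011 W m^-2/K.
Hence the no-feedback warming is ΔF/(4σT_e³) = 2.59 K.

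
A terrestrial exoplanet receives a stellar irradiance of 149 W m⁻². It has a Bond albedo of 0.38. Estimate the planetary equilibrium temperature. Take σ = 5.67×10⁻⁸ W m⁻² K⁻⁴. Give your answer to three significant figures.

Averaging over the sphere, the absorbed flux is S(1−α)/4 = 23.09 W m⁻².
In equilibrium σT⁴ equals this, so T = 142.1 K.

142 K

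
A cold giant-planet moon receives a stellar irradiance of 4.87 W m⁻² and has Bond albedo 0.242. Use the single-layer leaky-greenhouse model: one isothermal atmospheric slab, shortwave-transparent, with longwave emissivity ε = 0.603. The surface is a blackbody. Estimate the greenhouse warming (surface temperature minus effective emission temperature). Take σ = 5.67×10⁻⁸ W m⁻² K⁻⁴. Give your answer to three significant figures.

The planet radiates to space at T_e = [S(1−α)/(4σ)]^(1/4) = 63.52 K.
Surface balance with a leaky layer gives σT_s⁴ = σT_e⁴·2/(2−ε), so T_s = T_e·[2/(2−0.603)]^(1/4) = 69.48 K.
T_s − T_e = 69.48 − 63.52 = 5.961 K.

5.96 K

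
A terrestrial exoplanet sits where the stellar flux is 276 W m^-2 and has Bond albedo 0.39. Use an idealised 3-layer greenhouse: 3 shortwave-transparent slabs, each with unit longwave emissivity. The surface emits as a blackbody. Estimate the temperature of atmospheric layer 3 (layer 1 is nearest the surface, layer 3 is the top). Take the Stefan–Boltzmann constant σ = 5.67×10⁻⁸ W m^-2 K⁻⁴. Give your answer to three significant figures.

165 K

OLR = S(1−α)/4 = 42.09 W m^-2; the top layer radiates at T_e = 165.1 K.
In the N-layer model, layer k (counted from the surface) has T_k = (N+1−k)^(1/4)·T_e.
T_3 = (1)^(1/4)·165.1 = 165.1 K.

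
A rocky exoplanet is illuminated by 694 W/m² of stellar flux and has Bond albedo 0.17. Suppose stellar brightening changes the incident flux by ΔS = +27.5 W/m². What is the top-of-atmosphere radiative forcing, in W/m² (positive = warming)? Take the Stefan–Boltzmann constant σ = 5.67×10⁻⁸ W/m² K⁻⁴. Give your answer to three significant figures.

5.71 W/m²

ΔF = Δ[S(1−α)]/4 = (1−0.17)·+27.5/4 = 5.706 W/m².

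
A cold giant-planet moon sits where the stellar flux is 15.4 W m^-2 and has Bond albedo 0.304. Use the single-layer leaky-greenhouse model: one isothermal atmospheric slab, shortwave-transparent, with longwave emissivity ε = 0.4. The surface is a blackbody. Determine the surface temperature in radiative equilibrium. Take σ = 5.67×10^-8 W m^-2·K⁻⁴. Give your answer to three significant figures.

Effective emission temperature (TOA balance): σT_e⁴ = S(1−α)/4 = 2.680 W m^-2 → T_e = 82.91 K.
For a single slab of emissivity ε, T_s⁴ = 2T_e⁴/(2−ε); thus T_s = 82.91·(1.25)^(1/4) = 87.67 K.

87.7 K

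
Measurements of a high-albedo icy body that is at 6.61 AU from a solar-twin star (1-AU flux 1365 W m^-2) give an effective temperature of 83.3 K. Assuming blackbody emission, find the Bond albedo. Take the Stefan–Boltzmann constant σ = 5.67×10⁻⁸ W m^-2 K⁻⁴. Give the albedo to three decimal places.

By the inverse-square law, S = 1365/6.61² = 31.24 W m^-2.
Energy balance: S(1−α)/4 = σT⁴, so 1−α = 4σT⁴/S.
σT⁴ = 2.730 W m^-2, so 4σT⁴ = 10.92 W m^-2.
Hence α = 1 − 10.92/31.24 = 0.6505.

0.650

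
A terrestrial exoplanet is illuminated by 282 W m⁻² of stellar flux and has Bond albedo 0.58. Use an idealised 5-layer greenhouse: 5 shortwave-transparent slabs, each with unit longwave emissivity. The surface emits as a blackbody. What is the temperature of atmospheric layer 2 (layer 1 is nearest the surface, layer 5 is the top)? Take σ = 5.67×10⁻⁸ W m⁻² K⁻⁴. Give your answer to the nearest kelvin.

OLR = S(1−α)/4 = 29.61 W m⁻²; the top layer radiates at T_e = 151.2 K.
In the N-layer model, layer k (counted from the surface) has T_k = (N+1−k)^(1/4)·T_e.
T_2 = (4)^(1/4)·151.2 = 213.8 K.

214 K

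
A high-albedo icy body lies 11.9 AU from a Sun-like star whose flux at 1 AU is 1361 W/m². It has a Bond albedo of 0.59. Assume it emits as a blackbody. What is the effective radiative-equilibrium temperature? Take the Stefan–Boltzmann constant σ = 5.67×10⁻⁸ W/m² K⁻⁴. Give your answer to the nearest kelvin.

Irradiance scales as 1/d², so S = 1361 W/m² × (1/11.9)² = 9.611 W/m².
The planet absorbs (1−α)S over its disc πR² and re-emits over 4πR², so the mean absorbed flux is (1−0.59)·9.611/4 = 0.9851 W/m².
Set σT⁴ = 0.9851 → T = (0.9851/σ)^(1/4) = 64.56 K.

65 K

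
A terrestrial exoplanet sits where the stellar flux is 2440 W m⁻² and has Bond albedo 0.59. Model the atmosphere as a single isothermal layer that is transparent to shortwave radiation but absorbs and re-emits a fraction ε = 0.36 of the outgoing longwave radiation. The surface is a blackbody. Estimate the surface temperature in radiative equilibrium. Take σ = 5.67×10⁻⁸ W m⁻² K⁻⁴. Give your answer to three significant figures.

Effective emission temperature (TOA balance): σT_e⁴ = S(1−α)/4 = 250.1 W m⁻² → T_e = 257.7 K.
For a single slab of emissivity ε, T_s⁴ = 2T_e⁴/(2−ε); thus T_s = 257.7·(1.22)^(1/4) = 270.8 K.

271 K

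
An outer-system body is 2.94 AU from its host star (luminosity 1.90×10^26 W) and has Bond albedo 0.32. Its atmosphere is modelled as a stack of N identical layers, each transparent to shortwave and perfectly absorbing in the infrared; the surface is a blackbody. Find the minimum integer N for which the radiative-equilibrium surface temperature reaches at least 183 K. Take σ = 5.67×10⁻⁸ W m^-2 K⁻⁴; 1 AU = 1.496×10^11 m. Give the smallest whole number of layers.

Orbital distance: d = 2.94 AU = 4.398×10^11 m.
Flux at the orbit: S = L/(4πd²) = 1.90×10^26/(4π·(4.40×10^11)²) = 78.16 W m^-2.
The effective emission temperature is T_e = [S(1−α)/(4σ)]^¼ = 123.7 K.
Need (N+1)T_e⁴ ≥ T_s⁴, i.e. N+1 ≥ (183/123.7)⁴ = 4.786.
So N ≥ 3.786; the smallest integer is N = 4.

4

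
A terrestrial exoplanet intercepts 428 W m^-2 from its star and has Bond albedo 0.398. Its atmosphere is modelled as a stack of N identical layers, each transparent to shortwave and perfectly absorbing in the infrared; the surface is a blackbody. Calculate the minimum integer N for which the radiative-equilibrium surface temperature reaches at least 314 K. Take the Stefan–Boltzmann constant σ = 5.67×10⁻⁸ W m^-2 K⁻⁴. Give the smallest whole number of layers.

Top-of-atmosphere balance: σT_e⁴ = S(1−α)/4 = 64.41 W m^-2 → T_e = 183.6 K.
T_s = (N+1)^(1/4)·T_e ≥ 314 K requires N+1 ≥ (T_s/T_e)⁴ = (314/183.6)⁴ = 8.557.
Rounding up, N = 8.

8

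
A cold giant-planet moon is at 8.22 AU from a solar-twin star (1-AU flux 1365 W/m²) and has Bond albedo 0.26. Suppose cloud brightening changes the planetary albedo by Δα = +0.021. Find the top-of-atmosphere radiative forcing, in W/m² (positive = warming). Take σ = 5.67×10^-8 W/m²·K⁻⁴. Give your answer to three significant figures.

Flux at the orbit: S = 1365/(8.22)² = 20.20 W/m².
ΔF = −(S/4)Δα = −(20.20/4)×(+0.021) = -0.1061 W/m².

-0.106 W/m²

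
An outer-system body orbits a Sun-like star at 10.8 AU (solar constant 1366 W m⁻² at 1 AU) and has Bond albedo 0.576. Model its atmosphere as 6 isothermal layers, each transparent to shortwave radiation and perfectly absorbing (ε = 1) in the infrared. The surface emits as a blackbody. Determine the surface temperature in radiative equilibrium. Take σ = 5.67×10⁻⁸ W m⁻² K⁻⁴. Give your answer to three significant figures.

By the inverse-square law, S = 1366/10.8² = 11.71 W m⁻².
OLR = S(1−α)/4 = 1.241 W m⁻²; the top layer radiates at T_e = 68.40 K.
With N = 6 opaque layers, T_s = (N+1)^(1/4)·T_e = 7^(1/4)·68.40 = 111.3 K.

111 kelvin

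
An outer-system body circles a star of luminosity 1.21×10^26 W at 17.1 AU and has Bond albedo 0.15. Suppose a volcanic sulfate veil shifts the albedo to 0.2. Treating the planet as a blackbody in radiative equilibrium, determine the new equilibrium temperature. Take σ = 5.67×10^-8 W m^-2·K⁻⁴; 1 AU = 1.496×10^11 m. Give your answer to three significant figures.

Orbital distance: d = 17.1 AU = 2.558×10^12 m.
S = L/(4πd²) = 1.471 W m^-2.
With the new albedo, S(1−α₂)/4 = 0.2943 W m^-2, so T₂ = 47.73 K.

47.7 K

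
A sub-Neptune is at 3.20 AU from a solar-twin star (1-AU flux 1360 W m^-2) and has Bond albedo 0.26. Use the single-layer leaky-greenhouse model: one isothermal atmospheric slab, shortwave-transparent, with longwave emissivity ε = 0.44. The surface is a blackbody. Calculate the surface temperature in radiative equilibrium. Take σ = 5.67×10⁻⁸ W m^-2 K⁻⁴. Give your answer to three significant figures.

154 K

Flux at the orbit: S = 1360/(3.20)² = 132.8 W m^-2.
The planet radiates to space at T_e = [S(1−α)/(4σ)]^(1/4) = 144.3 K.
For a single slab of emissivity ε, T_s⁴ = 2T_e⁴/(2−ε); thus T_s = 144.3·(1.282)^(1/4) = 153.5 K.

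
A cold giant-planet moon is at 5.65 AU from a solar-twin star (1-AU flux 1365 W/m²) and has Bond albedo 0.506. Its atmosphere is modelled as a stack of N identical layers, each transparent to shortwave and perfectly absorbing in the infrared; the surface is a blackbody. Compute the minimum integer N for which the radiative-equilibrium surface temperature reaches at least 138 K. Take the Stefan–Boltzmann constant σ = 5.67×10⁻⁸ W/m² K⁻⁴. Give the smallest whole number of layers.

Flux at the orbit: S = 1365/(5.65)² = 42.76 W/m².
Top-of-atmosphere balance: σT_e⁴ = S(1−α)/4 = 5.281 W/m² → T_e = 98.24 K.
T_s = (N+1)^(1/4)·T_e ≥ 138 K requires N+1 ≥ (T_s/T_e)⁴ = (138/98.24)⁴ = 3.894.
So N ≥ 2.894; the smallest integer is N = 3.

3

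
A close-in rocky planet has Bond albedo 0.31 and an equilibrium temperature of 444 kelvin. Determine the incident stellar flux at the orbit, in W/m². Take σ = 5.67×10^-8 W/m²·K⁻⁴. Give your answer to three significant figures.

12800 W/m²

From S(1−α)/4 = σT⁴: S = 4σT⁴/(1−α).
σT⁴ = 5.67×10⁻⁸·(444)⁴ = 2204 W/m².
S = 4·2204/0.69 = 12770 W/m².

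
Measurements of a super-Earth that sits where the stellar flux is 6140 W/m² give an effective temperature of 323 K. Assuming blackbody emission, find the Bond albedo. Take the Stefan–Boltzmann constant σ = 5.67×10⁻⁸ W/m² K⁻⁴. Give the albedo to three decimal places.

0.598

From σT⁴ = S(1−α)/4 we invert for α: 1−α = 4σT⁴/S.
4σT⁴ = 4·5.67×10⁻⁸·(323)⁴ = 2469 W/m².
1−α = 2469/6140 = 0.4021, so α = 0.5979.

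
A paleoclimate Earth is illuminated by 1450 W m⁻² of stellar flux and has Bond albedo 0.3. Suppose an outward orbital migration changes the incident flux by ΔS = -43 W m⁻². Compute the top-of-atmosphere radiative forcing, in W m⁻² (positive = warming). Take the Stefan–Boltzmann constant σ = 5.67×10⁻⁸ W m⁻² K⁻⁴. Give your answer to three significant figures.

Only a fraction (1−α) is absorbed and it's spread over 4πR², so ΔF = (1−α)ΔS/4 = -7.525 W m⁻².

-7.52 W m⁻²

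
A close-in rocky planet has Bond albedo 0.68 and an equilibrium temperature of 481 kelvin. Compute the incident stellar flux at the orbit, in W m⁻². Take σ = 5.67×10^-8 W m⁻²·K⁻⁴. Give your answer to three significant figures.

Invert the energy balance for S: S = 4σT⁴/(1−α).
The emitted flux is σT⁴ = 3035 W m⁻².
S = 4·3035/0.32 = 37940 W m⁻².

37900 W m⁻²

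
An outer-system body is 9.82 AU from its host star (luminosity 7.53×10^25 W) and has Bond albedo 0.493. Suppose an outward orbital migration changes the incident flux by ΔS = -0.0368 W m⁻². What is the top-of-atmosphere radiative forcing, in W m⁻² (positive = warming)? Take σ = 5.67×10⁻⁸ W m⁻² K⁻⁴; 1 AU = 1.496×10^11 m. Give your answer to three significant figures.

Orbital distance: d = 9.82 AU = 1.469×10^12 m.
Flux at the orbit: S = L/(4πd²) = 7.53×10^25/(4π·(1.47×10^12)²) = 2.777 W m⁻².
ΔF = Δ[S(1−α)]/4 = (1−0.493)·-0.0368/4 = -0.004664 W m⁻².

-0.00466 W m⁻²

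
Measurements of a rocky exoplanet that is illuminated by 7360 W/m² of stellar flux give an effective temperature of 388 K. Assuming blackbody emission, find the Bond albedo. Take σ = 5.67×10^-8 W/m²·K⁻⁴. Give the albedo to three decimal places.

0.302

Energy balance: S(1−α)/4 = σT⁴, so 1−α = 4σT⁴/S.
4σT⁴ = 4·5.67×10⁻⁸·(388)⁴ = 5140 W/m².
1−α = 5140/7360 = 0.6984, so α = 0.3016.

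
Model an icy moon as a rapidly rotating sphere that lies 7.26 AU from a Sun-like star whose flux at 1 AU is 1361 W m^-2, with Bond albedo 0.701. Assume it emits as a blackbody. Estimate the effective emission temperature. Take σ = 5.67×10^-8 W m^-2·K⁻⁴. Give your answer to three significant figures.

76.4 K

By the inverse-square law, S = 1361/7.26² = 25.82 W m^-2.
Averaging over the sphere, the absorbed flux is S(1−α)/4 = 1.930 W m^-2.
Balancing against σT⁴: T = (1.930/5.67×10⁻⁸)^(1/4) = 76.38 K.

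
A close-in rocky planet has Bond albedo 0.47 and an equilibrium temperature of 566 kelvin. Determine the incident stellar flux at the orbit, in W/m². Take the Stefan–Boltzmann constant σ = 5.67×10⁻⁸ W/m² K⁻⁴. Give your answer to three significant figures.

43900 W/m²

From S(1−α)/4 = σT⁴: S = 4σT⁴/(1−α).
σT⁴ = 5.67×10⁻⁸·(566)⁴ = 5819 W/m².
So S = 4×5819/(1−0.47) = 43920 W/m².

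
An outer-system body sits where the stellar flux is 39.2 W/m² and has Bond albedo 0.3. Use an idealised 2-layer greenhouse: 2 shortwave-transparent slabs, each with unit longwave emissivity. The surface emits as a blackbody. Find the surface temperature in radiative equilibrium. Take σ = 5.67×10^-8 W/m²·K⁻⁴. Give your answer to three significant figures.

138 K

Top-of-atmosphere balance: σT_e⁴ = S(1−α)/4 = 6.860 W/m² → T_e = 104.9 K.
For an N-layer opaque stack, T_s⁴ = (N+1)T_e⁴, hence T_s = (3)^(1/4)×104.9 K = 138.0 K.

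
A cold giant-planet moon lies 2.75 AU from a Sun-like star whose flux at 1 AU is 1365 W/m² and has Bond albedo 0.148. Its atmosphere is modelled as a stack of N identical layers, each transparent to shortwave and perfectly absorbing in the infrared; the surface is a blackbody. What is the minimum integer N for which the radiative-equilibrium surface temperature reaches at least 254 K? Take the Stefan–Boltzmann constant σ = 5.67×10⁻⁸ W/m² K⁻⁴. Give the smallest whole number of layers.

6

Irradiance scales as 1/d², so S = 1365 W/m² × (1/2.75)² = 180.5 W/m².
Top-of-atmosphere balance: σT_e⁴ = S(1−α)/4 = 38.45 W/m² → T_e = 161.4 K.
Since T_s⁴ = (N+1)T_e⁴, we need N ≥ (T_s/T_e)⁴ − 1 = 5.139.
The minimum whole number is N = 6.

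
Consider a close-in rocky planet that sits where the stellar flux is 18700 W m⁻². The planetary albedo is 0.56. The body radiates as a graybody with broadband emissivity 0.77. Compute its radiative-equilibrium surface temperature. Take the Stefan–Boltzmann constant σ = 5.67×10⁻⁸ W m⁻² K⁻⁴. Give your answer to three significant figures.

466 kelvin

Averaging over the sphere, the absorbed flux is S(1−α)/4 = 2057 W m⁻².
Equating to εσT⁴ with ε = 0.77: T = (2057/0.77σ)^(1/4) = 465.9 K.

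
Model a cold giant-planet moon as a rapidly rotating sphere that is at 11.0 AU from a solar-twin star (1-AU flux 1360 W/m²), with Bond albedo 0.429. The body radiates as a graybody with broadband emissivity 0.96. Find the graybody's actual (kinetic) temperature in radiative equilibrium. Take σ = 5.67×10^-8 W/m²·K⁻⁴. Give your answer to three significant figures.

73.7 K

By the inverse-square law, S = 1360/11.0² = 11.24 W/m².
The planet absorbs (1−α)S over its disc πR² and re-emits over 4πR², so the mean absorbed flux is (1−0.429)·11.24/4 = 1.604 W/m².
Radiative balance εσT⁴ = 1.604 gives T = [1.604/(0.96·σ)]^(1/4) = 73.68 K.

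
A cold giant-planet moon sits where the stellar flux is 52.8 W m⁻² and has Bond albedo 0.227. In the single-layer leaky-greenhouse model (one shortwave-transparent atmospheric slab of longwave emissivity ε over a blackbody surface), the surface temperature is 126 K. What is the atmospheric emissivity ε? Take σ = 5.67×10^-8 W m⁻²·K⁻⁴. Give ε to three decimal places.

0.572

Effective temperature: T_e = [S(1−α)/(4σ)]^(1/4) = 115.8 K.
T_s⁴ = T_e⁴·2/(2−ε) → ε = 2 − 2(T_e/T_s)⁴ = 2 − 2·(115.8/126)⁴ = 0.5720.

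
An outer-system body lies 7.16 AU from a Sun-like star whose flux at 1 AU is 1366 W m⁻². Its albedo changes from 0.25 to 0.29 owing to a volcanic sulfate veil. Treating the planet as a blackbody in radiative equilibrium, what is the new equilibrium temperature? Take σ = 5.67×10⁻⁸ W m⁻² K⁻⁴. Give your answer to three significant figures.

95.6 K

Irradiance scales as 1/d², so S = 1366 W m⁻² × (1/7.16)² = 26.65 W m⁻².
T₂ = [S(1−α₂)/(4σ)]^(1/4) = [26.65·0.71/(4σ)]^(1/4) = 95.57 K.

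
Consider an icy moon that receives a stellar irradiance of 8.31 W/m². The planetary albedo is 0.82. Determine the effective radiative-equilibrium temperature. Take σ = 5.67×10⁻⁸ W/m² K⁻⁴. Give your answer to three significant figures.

50.7 K

Averaging over the sphere, the absorbed flux is S(1−α)/4 = 0.3740 W/m².
In equilibrium σT⁴ equals this, so T = 50.68 K.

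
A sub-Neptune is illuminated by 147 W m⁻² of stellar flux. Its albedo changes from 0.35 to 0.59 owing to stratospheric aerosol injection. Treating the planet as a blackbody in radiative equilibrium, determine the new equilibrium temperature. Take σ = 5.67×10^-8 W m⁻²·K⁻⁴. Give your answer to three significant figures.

128 K

New equilibrium: T₂ = [(1−0.59)·147.0/(4σ)]^(1/4) = 127.7 K.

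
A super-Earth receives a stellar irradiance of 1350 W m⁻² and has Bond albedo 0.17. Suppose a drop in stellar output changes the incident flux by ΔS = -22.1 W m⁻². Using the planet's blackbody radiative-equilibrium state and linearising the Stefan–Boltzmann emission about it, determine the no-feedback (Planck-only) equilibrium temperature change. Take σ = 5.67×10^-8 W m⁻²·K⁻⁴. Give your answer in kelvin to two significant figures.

-1.1 K

Reference equilibrium: T_e = [S(1−α)/(4σ)]^(1/4) = 265.1 K.
Only a fraction (1−α) is absorbed and it's spread over 4πR², so ΔF = (1−α)ΔS/4 = -4.586 W m⁻².
Planck response: λ_P = 4σT_e³ = 4·5.67×10⁻⁸·(265.1)³ = 4.226 W m⁻²/K.
ΔT₀ = ΔF/λ_P = -4.586/4.226 = -1.09 K.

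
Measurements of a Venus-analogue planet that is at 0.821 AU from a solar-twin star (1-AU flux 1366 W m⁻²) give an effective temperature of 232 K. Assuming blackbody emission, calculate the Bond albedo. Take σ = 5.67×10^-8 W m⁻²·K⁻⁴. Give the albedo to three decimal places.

0.676

Irradiance scales as 1/d², so S = 1366 W m⁻² × (1/0.821)² = 2027 W m⁻².
From σT⁴ = S(1−α)/4 we invert for α: 1−α = 4σT⁴/S.
4σT⁴ = 4·5.67×10⁻⁸·(232)⁴ = 657.0 W m⁻².
Hence α = 1 − 657.0/2027 = 0.6758.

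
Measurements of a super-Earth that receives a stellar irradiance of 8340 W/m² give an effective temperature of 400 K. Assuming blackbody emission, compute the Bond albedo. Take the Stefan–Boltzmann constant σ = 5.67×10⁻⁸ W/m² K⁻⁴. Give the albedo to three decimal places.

0.304

Rearranging the radiative balance, α = 1 − 4σT⁴/S.
4σT⁴ = 4·5.67×10⁻⁸·(400)⁴ = 5806 W/m².
Hence α = 1 − 5806/8340 = 0.3038.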